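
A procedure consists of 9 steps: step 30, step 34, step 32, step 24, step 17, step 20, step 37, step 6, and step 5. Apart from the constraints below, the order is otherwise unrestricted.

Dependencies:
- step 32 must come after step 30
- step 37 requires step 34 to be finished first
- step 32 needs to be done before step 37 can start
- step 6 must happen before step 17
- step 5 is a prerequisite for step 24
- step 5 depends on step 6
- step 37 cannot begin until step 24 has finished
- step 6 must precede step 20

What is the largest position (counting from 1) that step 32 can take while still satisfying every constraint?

8

The only step forced after step 32 (directly or by a chain) is step 37.
With 1 mandatory successor out of 9 steps total, the latest slot for step 32 is 9−1 = 8, and it's reachable by doing all non-successors before step 32.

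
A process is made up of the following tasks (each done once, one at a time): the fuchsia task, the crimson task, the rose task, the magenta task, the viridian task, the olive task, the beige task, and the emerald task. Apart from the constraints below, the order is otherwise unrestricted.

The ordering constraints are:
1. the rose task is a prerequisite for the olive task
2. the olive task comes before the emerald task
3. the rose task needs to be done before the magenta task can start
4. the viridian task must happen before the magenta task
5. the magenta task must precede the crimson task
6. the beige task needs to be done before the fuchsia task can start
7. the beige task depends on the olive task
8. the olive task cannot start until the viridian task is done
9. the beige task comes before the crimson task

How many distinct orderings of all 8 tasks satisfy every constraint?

66

2 tasks have no prerequisites (the rose task, the viridian task), so any of them could come first.
Enumerating by repeatedly choosing an available task (one whose prerequisites are all placed) gives 66 distinct complete orderings.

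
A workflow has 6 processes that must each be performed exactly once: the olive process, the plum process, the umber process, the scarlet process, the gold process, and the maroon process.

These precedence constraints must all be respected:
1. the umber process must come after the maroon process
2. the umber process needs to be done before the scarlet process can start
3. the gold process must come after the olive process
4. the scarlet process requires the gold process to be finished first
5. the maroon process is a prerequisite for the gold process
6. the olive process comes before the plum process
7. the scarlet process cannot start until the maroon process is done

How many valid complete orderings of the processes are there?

The processes with no prerequisites are the olive process, the maroon process; any of them can be placed first.
Systematically extending each partial ordering one process at a time and counting, there are 21 complete orderings.

21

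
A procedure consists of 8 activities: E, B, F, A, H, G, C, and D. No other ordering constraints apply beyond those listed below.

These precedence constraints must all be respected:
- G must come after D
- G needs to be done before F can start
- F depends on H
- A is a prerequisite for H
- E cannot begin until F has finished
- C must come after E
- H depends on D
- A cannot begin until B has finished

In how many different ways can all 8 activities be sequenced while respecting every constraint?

2 activities have no prerequisites (B, D), so any of them could come first.
Systematically extending each partial ordering one activity at a time and counting, there are 9 complete orderings.

9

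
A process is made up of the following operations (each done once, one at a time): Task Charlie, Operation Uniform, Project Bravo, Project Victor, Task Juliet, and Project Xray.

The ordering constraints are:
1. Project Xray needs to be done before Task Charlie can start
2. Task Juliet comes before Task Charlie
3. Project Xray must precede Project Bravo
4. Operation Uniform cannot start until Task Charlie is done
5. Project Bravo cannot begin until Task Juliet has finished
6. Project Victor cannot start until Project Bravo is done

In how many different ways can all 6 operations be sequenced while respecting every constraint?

12

The operations with no prerequisites are Task Juliet, Project Xray; any of them can be placed first.
Systematically extending each partial ordering one operation at a time and counting, there are 12 complete orderings.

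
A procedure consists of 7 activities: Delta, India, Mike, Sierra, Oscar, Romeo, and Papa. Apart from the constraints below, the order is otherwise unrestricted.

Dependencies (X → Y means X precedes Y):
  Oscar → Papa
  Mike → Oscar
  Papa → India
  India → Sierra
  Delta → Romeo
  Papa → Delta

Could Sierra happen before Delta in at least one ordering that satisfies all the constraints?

No chain of constraints runs from Delta to Sierra, so Delta is not required to come first.
That means at least one valid schedule has Sierra before Delta.

Yes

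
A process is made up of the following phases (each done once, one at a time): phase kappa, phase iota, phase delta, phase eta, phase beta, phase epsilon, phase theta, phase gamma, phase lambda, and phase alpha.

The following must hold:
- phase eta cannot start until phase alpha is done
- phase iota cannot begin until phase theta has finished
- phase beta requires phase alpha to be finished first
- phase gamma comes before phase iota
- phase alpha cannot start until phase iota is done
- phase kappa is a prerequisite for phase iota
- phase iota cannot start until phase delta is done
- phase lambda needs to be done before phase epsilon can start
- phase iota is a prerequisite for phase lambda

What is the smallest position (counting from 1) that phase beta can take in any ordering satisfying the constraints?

Working backwards through the constraints from phase beta, its full set of required predecessors is phase kappa, phase iota, phase delta, phase theta, phase gamma, phase alpha — 6 of them.
With 6 mandatory predecessors, the earliest phase beta can sit is position 6+1 = 7, and placing just those 6 first achieves it.

7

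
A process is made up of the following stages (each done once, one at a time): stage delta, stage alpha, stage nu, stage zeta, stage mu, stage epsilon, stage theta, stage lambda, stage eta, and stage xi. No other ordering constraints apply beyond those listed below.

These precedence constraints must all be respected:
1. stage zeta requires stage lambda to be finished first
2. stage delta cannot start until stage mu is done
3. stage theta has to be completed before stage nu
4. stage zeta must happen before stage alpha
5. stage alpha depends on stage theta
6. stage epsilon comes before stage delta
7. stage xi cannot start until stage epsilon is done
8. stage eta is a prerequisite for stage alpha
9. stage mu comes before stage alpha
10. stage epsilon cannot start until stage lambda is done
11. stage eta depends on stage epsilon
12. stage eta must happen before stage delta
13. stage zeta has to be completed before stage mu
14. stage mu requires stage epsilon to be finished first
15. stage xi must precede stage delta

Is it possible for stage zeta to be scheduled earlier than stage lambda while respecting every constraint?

No

Following stage lambda → stage zeta, stage lambda must precede stage zeta in every valid ordering.
Hence stage zeta can never be scheduled before stage lambda.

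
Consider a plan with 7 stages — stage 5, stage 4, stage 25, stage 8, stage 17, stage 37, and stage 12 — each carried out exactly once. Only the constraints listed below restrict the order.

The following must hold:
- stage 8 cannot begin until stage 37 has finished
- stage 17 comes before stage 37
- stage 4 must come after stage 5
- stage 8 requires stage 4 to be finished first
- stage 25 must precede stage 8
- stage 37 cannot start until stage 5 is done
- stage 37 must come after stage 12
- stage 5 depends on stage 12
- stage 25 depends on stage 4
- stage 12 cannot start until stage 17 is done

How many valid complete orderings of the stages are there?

Only stage 17 has no prerequisites, so it must go first.
Systematically extending each partial ordering one stage at a time and counting, there are 3 complete orderings.

3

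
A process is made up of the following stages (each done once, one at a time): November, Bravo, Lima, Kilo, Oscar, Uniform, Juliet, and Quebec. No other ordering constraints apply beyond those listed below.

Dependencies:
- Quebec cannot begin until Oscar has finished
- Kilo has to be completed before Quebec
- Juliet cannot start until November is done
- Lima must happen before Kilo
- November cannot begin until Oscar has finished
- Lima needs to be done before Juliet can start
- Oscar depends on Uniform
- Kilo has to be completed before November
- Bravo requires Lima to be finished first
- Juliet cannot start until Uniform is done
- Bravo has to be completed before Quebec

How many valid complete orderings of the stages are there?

The stages with no prerequisites are Lima, Uniform; any of them can be placed first.
Counting all ways to extend the partial order to a total order gives 78.

78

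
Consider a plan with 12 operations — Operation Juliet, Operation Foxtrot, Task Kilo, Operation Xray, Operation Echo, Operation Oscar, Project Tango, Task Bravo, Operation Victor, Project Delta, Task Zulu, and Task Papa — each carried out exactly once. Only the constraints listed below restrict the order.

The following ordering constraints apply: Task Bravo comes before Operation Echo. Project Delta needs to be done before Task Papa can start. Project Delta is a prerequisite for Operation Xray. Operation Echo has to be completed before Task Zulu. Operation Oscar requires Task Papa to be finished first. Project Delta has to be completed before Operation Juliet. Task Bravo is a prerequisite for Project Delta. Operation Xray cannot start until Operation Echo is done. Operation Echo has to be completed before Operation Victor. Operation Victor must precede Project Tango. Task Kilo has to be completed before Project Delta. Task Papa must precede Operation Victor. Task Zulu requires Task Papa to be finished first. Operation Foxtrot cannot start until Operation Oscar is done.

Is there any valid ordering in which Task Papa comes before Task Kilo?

Following Task Kilo → Project Delta → Task Papa, Task Kilo must precede Task Papa in every valid ordering.
So no valid ordering can have Task Papa before Task Kilo.

No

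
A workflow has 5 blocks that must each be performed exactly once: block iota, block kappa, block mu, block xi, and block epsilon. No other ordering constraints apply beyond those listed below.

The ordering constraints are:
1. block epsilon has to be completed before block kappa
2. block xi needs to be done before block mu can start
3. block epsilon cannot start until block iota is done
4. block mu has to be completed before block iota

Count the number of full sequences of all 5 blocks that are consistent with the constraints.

Block xi is the only block with nothing required before it, so every ordering starts there.
Continuing from there, at each step only one block has all its prerequisites placed, so the ordering is fully determined — there is exactly 1.

1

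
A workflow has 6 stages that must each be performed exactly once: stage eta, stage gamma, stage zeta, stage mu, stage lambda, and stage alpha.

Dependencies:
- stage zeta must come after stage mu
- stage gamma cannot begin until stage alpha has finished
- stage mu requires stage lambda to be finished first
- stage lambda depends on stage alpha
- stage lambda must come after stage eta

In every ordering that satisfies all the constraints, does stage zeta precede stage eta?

There is a chain stage eta → stage lambda → stage mu → stage zeta, which puts stage eta before stage zeta.
So stage zeta never precedes stage eta.

No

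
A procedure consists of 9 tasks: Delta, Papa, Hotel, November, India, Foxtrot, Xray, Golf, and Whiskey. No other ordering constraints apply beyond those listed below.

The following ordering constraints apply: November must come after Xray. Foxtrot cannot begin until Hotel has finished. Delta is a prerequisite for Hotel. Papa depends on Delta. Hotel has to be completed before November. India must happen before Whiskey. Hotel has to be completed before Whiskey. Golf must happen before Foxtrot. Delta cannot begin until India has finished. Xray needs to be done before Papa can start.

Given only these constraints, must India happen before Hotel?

There is a constraint chain India → Delta → Hotel.
That forces India before Hotel in every valid schedule.

Yes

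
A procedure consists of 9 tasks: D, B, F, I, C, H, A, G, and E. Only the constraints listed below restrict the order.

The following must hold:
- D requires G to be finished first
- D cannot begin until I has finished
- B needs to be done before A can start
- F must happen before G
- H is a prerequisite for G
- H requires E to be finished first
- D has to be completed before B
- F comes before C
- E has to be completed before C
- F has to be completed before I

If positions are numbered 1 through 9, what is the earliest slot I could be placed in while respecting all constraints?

The only task forced before I (directly or transitively) is F.
So at minimum 1 task comes before I, putting I no earlier than position 2. That position is achievable by scheduling exactly that predecessor first.

2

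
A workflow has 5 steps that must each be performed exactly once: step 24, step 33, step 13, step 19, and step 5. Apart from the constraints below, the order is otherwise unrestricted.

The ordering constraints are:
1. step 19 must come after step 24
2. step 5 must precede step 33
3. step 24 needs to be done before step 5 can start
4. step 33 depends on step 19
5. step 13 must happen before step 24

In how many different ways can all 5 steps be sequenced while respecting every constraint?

2

Step 13 is the only step with nothing required before it, so every ordering starts there.
Counting all ways to extend the partial order to a total order gives 2.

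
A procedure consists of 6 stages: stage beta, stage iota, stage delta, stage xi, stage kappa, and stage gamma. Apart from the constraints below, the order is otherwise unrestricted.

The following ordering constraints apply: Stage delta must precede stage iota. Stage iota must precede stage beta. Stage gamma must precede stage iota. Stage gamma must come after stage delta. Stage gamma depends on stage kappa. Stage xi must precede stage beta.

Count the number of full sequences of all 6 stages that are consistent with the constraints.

3 stages have no prerequisites (stage delta, stage xi, stage kappa), so any of them could come first.
Enumerating by repeatedly choosing an available stage (one whose prerequisites are all placed) gives 10 distinct complete orderings.

10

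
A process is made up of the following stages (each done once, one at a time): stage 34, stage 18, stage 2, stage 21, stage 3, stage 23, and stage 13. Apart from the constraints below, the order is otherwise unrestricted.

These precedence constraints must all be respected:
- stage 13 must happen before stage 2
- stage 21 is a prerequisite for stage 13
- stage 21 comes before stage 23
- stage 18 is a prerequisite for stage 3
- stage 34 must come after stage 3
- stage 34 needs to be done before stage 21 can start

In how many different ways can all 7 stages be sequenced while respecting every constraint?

3

Stage 18 is the only stage with nothing required before it, so every ordering starts there.
Counting all ways to extend the partial order to a total order gives 3.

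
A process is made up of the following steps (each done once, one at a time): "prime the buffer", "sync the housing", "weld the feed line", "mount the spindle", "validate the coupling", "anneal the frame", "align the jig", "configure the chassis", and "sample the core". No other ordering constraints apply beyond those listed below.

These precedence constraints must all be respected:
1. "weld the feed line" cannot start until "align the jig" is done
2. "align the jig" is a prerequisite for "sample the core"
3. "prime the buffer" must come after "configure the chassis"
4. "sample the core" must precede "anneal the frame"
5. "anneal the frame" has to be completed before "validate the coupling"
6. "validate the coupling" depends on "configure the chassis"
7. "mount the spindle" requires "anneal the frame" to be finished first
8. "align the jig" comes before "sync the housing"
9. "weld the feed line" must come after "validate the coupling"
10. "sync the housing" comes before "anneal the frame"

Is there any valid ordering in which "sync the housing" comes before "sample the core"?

Yes

Nothing in the constraints forces "sample the core" before "sync the housing" — there is no chain from "sample the core" to "sync the housing".
That means at least one valid schedule has "sync the housing" before "sample the core".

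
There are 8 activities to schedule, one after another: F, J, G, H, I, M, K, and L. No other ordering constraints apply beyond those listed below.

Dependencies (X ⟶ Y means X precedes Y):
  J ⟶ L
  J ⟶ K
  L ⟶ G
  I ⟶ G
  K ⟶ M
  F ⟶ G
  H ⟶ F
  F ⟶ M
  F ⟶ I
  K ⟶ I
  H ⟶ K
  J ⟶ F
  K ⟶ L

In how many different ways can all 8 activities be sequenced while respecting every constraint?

38

2 activities have no prerequisites (J, H), so any of them could come first.
Systematically extending each partial ordering one activity at a time and counting, there are 38 complete orderings.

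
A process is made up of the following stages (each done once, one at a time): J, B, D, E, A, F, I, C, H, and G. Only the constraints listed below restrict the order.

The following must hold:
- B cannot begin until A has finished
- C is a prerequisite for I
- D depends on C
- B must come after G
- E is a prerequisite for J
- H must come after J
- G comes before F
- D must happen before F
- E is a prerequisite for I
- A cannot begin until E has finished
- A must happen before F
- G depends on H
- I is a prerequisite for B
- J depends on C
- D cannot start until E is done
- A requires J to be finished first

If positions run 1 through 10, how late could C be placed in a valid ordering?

Following every chain forward from C, the stages that must come later are J, B, D, A, F, I, H, G — 8 of them.
So at least 8 stages follow C, putting C no later than position 2. That position is achievable by scheduling everything else first.

2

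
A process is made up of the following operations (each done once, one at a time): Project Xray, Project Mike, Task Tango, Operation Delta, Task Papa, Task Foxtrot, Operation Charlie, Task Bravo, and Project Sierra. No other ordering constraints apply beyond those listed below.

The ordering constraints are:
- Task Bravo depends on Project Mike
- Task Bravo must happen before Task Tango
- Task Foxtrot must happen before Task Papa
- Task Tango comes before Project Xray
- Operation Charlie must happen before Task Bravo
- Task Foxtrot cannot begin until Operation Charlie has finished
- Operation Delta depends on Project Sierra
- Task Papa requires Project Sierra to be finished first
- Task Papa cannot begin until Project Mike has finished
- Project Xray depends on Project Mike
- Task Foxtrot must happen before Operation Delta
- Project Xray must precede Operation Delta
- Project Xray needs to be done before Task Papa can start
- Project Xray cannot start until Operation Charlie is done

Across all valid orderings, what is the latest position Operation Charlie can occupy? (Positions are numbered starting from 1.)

3

Every operation that must follow Operation Charlie has to come after it. Tracing all chains starting from Operation Charlie, those operations are: Project Xray, Task Tango, Operation Delta, Task Papa, Task Foxtrot, Task Bravo — 6 in total.
So at least 6 operations follow Operation Charlie, putting Operation Charlie no later than position 3. That position is achievable by scheduling everything else first.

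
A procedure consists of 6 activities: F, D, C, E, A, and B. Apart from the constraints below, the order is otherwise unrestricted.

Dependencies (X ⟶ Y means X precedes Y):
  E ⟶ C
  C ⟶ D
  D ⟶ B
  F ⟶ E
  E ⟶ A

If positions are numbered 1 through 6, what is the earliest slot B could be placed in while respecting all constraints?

5

Working backwards through the constraints from B, its full set of required predecessors is F, D, C, E — 4 of them.
With 4 mandatory predecessors, the earliest B can sit is position 4+1 = 5, and placing just those 4 first achieves it.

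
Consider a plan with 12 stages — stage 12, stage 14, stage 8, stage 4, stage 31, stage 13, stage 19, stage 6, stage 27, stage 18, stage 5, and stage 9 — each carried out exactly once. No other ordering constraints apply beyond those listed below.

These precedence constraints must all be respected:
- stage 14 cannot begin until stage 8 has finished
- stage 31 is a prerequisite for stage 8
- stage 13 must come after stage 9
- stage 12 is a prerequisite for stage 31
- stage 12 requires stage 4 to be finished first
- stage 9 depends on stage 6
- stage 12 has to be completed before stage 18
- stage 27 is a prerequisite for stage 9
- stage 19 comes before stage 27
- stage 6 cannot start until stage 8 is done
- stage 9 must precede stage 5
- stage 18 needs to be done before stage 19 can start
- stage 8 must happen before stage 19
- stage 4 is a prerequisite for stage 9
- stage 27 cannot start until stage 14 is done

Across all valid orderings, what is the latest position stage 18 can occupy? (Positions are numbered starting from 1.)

The stages that are forced after stage 18, directly or by a chain of constraints, are stage 13, stage 19, stage 27, stage 5, stage 9. That's 5 stages.
With 5 mandatory successors out of 12 stages total, the latest slot for stage 18 is 12−5 = 7, and it's reachable by doing all non-successors before stage 18.

7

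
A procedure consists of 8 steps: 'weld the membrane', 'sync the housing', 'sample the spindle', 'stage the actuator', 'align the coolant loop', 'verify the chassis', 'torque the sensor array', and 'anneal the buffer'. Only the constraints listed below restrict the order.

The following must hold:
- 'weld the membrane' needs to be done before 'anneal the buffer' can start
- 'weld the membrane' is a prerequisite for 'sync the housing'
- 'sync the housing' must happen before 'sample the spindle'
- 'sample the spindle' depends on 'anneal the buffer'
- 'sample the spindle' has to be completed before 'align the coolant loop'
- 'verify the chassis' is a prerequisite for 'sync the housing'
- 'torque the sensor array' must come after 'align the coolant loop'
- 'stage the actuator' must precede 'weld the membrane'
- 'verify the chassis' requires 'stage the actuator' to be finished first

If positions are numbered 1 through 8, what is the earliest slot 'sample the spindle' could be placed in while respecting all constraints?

Every step that must precede 'sample the spindle' has to come before it. Tracing all chains that end at 'sample the spindle', those steps are: 'weld the membrane', 'sync the housing', 'stage the actuator', 'verify the chassis', 'anneal the buffer' — 5 in total.
With 5 mandatory predecessors, the earliest 'sample the spindle' can sit is position 5+1 = 6, and placing just those 5 first achieves it.

6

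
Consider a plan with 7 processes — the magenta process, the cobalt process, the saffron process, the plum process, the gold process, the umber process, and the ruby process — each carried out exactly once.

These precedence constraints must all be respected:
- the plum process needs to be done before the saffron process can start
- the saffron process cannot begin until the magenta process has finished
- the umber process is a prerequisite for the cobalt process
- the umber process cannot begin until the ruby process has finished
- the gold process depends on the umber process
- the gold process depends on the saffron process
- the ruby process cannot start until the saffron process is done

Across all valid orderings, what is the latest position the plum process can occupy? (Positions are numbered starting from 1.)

2

The processes that are forced after the plum process, directly or by a chain of constraints, are the cobalt process, the saffron process, the gold process, the umber process, the ruby process. That's 5 processes.
So at least 5 processes follow the plum process, putting the plum process no later than position 2. That position is achievable by scheduling everything else first.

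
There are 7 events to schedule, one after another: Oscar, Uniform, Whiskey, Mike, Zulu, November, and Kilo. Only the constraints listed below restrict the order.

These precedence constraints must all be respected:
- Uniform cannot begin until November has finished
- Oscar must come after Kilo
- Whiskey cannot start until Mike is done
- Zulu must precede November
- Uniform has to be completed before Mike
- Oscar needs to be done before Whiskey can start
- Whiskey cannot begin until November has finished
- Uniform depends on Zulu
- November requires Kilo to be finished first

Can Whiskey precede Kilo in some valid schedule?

There is a dependency chain Kilo → Oscar → Whiskey, so Whiskey always comes after Kilo.
Hence Whiskey can never be scheduled before Kilo.

No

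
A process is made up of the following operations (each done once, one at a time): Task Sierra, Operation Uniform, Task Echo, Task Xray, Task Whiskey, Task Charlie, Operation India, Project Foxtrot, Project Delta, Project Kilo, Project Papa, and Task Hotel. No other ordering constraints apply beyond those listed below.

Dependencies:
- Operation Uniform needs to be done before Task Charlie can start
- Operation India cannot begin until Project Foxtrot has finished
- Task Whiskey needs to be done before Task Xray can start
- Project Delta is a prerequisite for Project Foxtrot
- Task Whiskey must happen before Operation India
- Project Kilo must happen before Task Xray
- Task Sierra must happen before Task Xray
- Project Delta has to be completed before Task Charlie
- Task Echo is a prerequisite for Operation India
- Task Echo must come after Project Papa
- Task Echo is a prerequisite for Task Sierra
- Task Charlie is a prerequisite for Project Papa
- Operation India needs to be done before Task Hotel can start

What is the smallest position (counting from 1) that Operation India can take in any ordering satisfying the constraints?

Working backwards through the constraints from Operation India, its full set of required predecessors is Operation Uniform, Task Echo, Task Whiskey, Task Charlie, Project Foxtrot, Project Delta, Project Papa — 7 of them.
So at minimum 7 operations come before Operation India, putting Operation India no earlier than position 8. That position is achievable by scheduling exactly those predecessors first.

8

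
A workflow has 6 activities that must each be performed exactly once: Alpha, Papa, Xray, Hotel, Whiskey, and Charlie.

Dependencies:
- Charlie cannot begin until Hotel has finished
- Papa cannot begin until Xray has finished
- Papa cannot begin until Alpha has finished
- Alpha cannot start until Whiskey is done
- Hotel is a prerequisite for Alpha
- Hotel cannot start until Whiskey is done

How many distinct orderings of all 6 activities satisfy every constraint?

14

2 activities have no prerequisites (Xray, Whiskey), so any of them could come first.
Counting all ways to extend the partial order to a total order gives 14.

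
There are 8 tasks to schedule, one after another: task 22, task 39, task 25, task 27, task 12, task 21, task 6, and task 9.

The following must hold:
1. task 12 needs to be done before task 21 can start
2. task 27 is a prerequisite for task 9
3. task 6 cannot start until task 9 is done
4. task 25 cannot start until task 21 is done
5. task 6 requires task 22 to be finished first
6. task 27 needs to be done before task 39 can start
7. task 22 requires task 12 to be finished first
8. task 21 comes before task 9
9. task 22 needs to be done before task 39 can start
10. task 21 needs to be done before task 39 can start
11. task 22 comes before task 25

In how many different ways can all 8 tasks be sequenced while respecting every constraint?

120

2 tasks have no prerequisites (task 27, task 12), so any of them could come first.
Systematically extending each partial ordering one task at a time and counting, there are 120 complete orderings.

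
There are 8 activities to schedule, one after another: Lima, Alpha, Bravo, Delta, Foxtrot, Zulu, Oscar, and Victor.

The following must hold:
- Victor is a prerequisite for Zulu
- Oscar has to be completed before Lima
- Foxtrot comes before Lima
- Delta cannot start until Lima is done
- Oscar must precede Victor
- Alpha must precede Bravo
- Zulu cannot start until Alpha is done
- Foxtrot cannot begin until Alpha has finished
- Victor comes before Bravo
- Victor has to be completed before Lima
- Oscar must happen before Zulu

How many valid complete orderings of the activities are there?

The activities with no prerequisites are Alpha, Oscar; any of them can be placed first.
Systematically extending each partial ordering one activity at a time and counting, there are 96 complete orderings.

96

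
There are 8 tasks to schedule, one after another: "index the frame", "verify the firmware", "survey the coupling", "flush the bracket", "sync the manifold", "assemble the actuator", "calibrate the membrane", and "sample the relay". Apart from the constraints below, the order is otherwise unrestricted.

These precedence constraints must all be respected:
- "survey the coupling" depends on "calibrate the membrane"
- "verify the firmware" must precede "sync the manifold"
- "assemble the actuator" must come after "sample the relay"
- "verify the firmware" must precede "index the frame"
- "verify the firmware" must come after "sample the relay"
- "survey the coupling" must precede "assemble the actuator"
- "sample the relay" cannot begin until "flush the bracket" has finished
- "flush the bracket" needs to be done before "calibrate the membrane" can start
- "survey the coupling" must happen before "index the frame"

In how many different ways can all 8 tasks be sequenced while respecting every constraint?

"flush the bracket" is the only task with nothing required before it, so every ordering starts there.
Enumerating by repeatedly choosing an available task (one whose prerequisites are all placed) gives 50 distinct complete orderings.

50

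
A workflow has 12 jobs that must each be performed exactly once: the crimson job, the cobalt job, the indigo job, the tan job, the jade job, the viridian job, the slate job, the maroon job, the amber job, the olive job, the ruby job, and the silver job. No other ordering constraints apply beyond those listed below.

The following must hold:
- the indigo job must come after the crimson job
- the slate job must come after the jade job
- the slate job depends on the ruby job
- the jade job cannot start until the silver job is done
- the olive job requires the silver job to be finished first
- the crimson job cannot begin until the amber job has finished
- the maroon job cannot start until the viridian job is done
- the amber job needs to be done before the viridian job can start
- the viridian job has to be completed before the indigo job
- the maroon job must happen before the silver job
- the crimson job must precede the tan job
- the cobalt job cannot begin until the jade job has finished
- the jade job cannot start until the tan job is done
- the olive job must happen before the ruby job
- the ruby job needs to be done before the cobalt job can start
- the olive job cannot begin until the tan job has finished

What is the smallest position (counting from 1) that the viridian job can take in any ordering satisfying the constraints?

2

The only job forced before the viridian job (directly or transitively) is the amber job.
With 1 mandatory predecessor, the earliest the viridian job can sit is position 1+1 = 2, and placing just that one first achieves it.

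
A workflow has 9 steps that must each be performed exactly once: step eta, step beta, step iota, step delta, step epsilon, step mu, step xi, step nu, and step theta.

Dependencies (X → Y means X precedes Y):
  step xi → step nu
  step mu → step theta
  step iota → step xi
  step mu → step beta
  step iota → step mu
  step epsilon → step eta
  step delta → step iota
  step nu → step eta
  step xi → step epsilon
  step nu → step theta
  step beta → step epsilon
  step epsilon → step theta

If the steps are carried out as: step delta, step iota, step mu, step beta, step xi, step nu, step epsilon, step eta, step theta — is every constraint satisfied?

Every stated constraint is respected: step mu sits at position 3, ahead of step theta at position 9, and each of the other listed pairs likewise has the predecessor earlier in the sequence.

Yes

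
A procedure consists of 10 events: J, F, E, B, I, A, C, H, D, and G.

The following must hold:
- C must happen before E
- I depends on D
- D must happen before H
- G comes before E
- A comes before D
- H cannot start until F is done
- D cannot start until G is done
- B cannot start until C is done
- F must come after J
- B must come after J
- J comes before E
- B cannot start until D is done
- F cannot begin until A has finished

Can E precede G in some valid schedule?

There is a dependency chain G → E, so E always comes after G.
So no valid ordering can have E before G.

No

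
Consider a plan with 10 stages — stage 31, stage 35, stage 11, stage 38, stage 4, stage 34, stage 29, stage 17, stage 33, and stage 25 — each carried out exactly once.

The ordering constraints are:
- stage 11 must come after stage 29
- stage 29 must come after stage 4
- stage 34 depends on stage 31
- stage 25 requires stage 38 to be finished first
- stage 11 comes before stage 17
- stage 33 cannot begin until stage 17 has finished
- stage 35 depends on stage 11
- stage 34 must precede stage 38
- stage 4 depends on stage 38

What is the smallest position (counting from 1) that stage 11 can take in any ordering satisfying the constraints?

6

Every stage that must precede stage 11 has to come before it. Tracing all chains that end at stage 11, those stages are: stage 31, stage 38, stage 4, stage 34, stage 29 — 5 in total.
So at minimum 5 stages come before stage 11, putting stage 11 no earlier than position 6. That position is achievable by scheduling exactly those predecessors first.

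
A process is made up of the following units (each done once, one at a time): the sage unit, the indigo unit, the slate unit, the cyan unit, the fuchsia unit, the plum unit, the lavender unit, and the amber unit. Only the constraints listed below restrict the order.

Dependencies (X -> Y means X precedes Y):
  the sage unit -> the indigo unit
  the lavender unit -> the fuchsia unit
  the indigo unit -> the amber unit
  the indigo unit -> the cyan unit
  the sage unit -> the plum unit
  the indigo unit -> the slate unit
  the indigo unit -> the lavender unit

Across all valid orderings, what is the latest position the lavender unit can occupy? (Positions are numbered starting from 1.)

The only unit forced after the lavender unit (directly or by a chain) is the fuchsia unit.
So at least 1 unit follows the lavender unit, putting the lavender unit no later than position 7. That position is achievable by scheduling everything else first.

7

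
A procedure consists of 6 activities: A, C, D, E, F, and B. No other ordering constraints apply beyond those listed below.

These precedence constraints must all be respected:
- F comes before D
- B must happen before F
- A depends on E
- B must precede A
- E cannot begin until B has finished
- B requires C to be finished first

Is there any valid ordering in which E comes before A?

The constraints force E before A, so yes — every valid ordering has E earlier.

Yes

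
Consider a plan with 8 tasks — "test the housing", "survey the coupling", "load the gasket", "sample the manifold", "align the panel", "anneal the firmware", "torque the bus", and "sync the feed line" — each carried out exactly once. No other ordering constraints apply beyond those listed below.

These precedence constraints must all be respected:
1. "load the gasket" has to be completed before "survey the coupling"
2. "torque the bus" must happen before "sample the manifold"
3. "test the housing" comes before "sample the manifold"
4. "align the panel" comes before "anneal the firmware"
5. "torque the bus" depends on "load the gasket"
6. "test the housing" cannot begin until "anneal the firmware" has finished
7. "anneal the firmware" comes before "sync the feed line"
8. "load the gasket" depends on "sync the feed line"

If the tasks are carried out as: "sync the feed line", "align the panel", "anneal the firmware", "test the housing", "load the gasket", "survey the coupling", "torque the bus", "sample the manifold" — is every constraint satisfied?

No

The sequence places "sync the feed line" ahead of "anneal the firmware".
That contradicts the constraint that "anneal the firmware" must precede "sync the feed line".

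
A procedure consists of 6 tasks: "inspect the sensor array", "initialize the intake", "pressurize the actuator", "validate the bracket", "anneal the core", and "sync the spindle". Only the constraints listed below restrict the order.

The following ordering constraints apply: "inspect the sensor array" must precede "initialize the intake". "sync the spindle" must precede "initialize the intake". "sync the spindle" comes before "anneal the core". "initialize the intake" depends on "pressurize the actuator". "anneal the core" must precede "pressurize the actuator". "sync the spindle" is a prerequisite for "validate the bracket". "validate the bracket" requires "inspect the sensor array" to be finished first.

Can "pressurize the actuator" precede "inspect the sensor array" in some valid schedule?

The constraints leave "pressurize the actuator" and "inspect the sensor array" unordered relative to each other; nothing requires "inspect the sensor array" earlier.
So a valid ordering placing "pressurize the actuator" earlier than "inspect the sensor array" exists.

Yes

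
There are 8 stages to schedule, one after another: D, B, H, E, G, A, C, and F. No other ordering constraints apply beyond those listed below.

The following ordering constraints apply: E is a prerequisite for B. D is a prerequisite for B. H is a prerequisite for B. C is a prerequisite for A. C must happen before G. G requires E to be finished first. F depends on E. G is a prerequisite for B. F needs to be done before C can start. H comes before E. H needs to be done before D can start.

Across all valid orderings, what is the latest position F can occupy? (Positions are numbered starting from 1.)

Following every chain forward from F, the stages that must come later are B, G, A, C — 4 of them.
So at least 4 stages follow F, putting F no later than position 4. That position is achievable by scheduling everything else first.

4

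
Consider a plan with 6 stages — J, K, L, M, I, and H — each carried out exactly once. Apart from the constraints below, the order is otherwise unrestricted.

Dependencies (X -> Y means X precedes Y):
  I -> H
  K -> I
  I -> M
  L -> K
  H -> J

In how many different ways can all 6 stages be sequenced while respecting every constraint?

3

Only L has no prerequisites, so it must go first.
Counting all ways to extend the partial order to a total order gives 3.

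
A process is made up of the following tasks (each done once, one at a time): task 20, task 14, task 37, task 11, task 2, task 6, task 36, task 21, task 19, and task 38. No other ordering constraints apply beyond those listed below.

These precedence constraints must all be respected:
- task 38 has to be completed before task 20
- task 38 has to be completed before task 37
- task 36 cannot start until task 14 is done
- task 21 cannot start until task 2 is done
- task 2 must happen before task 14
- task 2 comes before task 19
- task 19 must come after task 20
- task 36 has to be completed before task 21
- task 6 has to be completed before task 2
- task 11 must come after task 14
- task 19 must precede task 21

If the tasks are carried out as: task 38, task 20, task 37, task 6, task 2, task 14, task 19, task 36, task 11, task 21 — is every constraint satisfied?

Yes

Every stated constraint is respected: task 20 sits at position 2, ahead of task 19 at position 7, and each of the other listed pairs likewise has the predecessor earlier in the sequence.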